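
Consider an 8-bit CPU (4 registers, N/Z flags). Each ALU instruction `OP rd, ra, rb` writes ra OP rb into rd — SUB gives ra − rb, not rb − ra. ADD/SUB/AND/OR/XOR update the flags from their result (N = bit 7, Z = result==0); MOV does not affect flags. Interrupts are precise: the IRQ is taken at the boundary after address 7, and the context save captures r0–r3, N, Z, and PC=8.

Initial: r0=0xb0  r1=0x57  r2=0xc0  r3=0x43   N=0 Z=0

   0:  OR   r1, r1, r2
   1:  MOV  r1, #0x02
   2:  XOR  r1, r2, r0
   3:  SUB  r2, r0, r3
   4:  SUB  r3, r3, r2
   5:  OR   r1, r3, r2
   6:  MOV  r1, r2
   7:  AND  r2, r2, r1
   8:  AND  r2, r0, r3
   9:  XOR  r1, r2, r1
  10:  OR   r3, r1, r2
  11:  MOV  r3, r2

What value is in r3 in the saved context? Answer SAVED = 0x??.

after  0: r0=0xb0 r1=0xd7 r2=0xc0 r3=0x43  N=1 Z=0
after  1: r0=0xb0 r1=0x02 r2=0xc0 r3=0x43  N=1 Z=0
after  2: r0=0xb0 r1=0x70 r2=0xc0 r3=0x43  N=0 Z=0
after  3: r0=0xb0 r1=0x70 r2=0x6d r3=0x43  N=0 Z=0
after  4: r0=0xb0 r1=0x70 r2=0x6d r3=0xd6  N=1 Z=0
after  5: r0=0xb0 r1=0xff r2=0x6d r3=0xd6  N=1 Z=0
after  6: r0=0xb0 r1=0x6d r2=0x6d r3=0xd6  N=1 Z=0
after  7: r0=0xb0 r1=0x6d r2=0x6d r3=0xd6  N=0 Z=0
-- IRQ taken; context saved, return-PC = 8 --

SAVED = 0xd6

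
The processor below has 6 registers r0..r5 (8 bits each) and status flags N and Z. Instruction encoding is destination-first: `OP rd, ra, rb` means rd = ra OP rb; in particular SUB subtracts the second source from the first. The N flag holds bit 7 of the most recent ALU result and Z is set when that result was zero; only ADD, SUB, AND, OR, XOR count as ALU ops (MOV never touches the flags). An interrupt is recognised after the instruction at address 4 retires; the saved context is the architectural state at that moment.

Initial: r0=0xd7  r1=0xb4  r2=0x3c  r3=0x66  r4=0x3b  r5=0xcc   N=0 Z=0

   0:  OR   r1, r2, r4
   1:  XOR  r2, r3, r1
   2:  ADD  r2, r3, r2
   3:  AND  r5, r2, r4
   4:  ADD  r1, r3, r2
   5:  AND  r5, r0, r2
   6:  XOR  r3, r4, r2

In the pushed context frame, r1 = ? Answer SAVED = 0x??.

SAVED = 0x25

after  0: r0=0xd7 r1=0x3f r2=0x3c r3=0x66 r4=0x3b r5=0xcc  N=0 Z=0
after  1: r0=0xd7 r1=0x3f r2=0x59 r3=0x66 r4=0x3b r5=0xcc  N=0 Z=0
after  2: r0=0xd7 r1=0x3f r2=0xbf r3=0x66 r4=0x3b r5=0xcc  N=1 Z=0
after  3: r0=0xd7 r1=0x3f r2=0xbf r3=0x66 r4=0x3b r5=0x3b  N=0 Z=0
after  4: r0=0xd7 r1=0x25 r2=0xbf r3=0x66 r4=0x3b r5=0x3b  N=0 Z=0
-- IRQ taken; context saved, return-PC = 5 --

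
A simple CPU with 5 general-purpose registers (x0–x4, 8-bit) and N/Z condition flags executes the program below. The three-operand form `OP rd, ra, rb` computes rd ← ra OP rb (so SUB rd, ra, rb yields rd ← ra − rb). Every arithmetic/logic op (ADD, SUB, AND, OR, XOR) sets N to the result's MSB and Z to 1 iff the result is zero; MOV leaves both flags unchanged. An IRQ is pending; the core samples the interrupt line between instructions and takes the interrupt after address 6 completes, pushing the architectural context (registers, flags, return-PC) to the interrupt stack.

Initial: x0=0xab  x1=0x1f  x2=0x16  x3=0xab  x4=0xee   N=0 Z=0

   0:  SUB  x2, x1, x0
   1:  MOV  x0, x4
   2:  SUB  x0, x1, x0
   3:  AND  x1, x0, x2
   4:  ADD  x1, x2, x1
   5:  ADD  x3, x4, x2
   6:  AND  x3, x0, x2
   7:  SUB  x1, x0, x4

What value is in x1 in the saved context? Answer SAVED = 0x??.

after  0: x0=0xab x1=0x1f x2=0x74 x3=0xab x4=0xee  N=0 Z=0
after  1: x0=0xee x1=0x1f x2=0x74 x3=0xab x4=0xee  N=0 Z=0
after  2: x0=0x31 x1=0x1f x2=0x74 x3=0xab x4=0xee  N=0 Z=0
after  3: x0=0x31 x1=0x30 x2=0x74 x3=0xab x4=0xee  N=0 Z=0
after  4: x0=0x31 x1=0xa4 x2=0x74 x3=0xab x4=0xee  N=1 Z=0
after  5: x0=0x31 x1=0xa4 x2=0x74 x3=0x62 x4=0xee  N=0 Z=0
after  6: x0=0x31 x1=0xa4 x2=0x74 x3=0x30 x4=0xee  N=0 Z=0
-- IRQ taken; context saved, return-PC = 7 --

SAVED = 0xa4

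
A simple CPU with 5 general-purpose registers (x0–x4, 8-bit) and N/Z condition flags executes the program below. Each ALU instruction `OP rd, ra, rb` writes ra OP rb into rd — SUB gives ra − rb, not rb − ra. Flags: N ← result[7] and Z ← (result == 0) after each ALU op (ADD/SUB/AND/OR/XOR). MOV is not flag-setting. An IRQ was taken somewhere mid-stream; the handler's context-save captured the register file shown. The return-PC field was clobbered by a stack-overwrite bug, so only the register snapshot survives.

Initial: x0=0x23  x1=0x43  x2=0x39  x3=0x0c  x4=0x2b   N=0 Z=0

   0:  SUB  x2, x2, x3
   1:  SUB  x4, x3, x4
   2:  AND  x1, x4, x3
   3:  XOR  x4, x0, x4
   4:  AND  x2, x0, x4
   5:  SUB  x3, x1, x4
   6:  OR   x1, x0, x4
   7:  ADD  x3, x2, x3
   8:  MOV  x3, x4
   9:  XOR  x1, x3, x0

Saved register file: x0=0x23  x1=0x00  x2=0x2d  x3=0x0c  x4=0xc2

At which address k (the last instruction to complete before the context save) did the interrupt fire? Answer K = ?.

K = 3

after  0: x0=0x23 x1=0x43 x2=0x2d x3=0x0c x4=0x2b  N=0 Z=0
after  1: x0=0x23 x1=0x43 x2=0x2d x3=0x0c x4=0xe1  N=1 Z=0
after  2: x0=0x23 x1=0x00 x2=0x2d x3=0x0c x4=0xe1  N=0 Z=1
after  3: x0=0x23 x1=0x00 x2=0x2d x3=0x0c x4=0xc2  N=1 Z=0
-- IRQ taken; context saved, return-PC = 4 --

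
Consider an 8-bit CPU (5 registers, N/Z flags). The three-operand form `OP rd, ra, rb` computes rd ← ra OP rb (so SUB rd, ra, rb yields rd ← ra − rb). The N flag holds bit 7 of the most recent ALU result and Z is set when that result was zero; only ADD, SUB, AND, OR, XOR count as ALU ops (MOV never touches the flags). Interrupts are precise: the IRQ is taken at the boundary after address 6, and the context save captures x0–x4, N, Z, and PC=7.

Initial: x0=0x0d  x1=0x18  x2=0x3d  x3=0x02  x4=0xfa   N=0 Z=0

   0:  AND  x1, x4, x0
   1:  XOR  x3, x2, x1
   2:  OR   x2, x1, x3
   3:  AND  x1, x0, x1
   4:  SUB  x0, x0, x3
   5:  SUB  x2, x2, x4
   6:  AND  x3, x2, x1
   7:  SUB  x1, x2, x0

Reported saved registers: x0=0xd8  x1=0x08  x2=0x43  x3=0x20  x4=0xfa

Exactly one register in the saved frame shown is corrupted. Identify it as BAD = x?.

BAD = x3

after  0: x0=0x0d x1=0x08 x2=0x3d x3=0x02 x4=0xfa  N=0 Z=0
after  1: x0=0x0d x1=0x08 x2=0x3d x3=0x35 x4=0xfa  N=0 Z=0
after  2: x0=0x0d x1=0x08 x2=0x3d x3=0x35 x4=0xfa  N=0 Z=0
after  3: x0=0x0d x1=0x08 x2=0x3d x3=0x35 x4=0xfa  N=0 Z=0
after  4: x0=0xd8 x1=0x08 x2=0x3d x3=0x35 x4=0xfa  N=1 Z=0
after  5: x0=0xd8 x1=0x08 x2=0x43 x3=0x35 x4=0xfa  N=0 Z=0
after  6: x0=0xd8 x1=0x08 x2=0x43 x3=0x00 x4=0xfa  N=0 Z=1
-- IRQ taken; context saved, return-PC = 7 --
mismatch: x3: reported 0x20 vs actual 0x00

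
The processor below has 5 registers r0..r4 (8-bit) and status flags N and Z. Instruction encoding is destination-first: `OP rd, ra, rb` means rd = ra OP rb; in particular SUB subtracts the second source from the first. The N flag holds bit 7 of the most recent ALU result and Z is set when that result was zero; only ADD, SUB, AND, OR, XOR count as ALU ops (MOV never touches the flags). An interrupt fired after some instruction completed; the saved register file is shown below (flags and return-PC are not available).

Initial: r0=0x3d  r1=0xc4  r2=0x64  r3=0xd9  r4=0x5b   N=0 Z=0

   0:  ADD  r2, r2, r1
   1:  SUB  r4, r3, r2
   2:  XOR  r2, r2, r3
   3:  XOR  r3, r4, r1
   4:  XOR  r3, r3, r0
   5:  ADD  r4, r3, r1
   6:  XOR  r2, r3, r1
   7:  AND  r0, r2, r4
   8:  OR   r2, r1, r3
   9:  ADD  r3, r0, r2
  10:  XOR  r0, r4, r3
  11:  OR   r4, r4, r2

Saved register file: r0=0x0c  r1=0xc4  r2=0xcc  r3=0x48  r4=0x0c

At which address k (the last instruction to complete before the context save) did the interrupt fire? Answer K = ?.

after  0: r0=0x3d r1=0xc4 r2=0x28 r3=0xd9 r4=0x5b  N=0 Z=0
after  1: r0=0x3d r1=0xc4 r2=0x28 r3=0xd9 r4=0xb1  N=1 Z=0
after  2: r0=0x3d r1=0xc4 r2=0xf1 r3=0xd9 r4=0xb1  N=1 Z=0
after  3: r0=0x3d r1=0xc4 r2=0xf1 r3=0x75 r4=0xb1  N=0 Z=0
after  4: r0=0x3d r1=0xc4 r2=0xf1 r3=0x48 r4=0xb1  N=0 Z=0
after  5: r0=0x3d r1=0xc4 r2=0xf1 r3=0x48 r4=0x0c  N=0 Z=0
after  6: r0=0x3d r1=0xc4 r2=0x8c r3=0x48 r4=0x0c  N=1 Z=0
after  7: r0=0x0c r1=0xc4 r2=0x8c r3=0x48 r4=0x0c  N=0 Z=0
after  8: r0=0x0c r1=0xc4 r2=0xcc r3=0x48 r4=0x0c  N=1 Z=0
-- IRQ taken; context saved, return-PC = 9 --

K = 8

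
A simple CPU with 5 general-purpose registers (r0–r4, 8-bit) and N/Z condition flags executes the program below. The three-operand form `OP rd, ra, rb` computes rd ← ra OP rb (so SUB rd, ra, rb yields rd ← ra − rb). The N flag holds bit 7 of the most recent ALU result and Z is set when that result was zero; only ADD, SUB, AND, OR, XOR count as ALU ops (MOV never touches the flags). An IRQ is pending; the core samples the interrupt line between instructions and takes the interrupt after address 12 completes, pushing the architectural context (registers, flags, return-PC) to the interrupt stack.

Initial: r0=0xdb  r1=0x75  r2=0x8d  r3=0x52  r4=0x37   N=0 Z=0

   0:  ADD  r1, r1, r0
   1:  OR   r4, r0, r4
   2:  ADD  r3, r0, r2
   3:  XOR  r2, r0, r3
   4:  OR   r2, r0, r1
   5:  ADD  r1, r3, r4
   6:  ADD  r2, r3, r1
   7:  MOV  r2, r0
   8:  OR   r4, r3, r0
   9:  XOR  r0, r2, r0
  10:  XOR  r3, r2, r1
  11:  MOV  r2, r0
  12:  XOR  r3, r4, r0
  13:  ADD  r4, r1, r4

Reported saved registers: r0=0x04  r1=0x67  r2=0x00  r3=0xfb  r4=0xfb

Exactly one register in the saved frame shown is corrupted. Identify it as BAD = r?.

after  0: r0=0xdb r1=0x50 r2=0x8d r3=0x52 r4=0x37  N=0 Z=0
after  1: r0=0xdb r1=0x50 r2=0x8d r3=0x52 r4=0xff  N=1 Z=0
after  2: r0=0xdb r1=0x50 r2=0x8d r3=0x68 r4=0xff  N=0 Z=0
after  3: r0=0xdb r1=0x50 r2=0xb3 r3=0x68 r4=0xff  N=1 Z=0
after  4: r0=0xdb r1=0x50 r2=0xdb r3=0x68 r4=0xff  N=1 Z=0
after  5: r0=0xdb r1=0x67 r2=0xdb r3=0x68 r4=0xff  N=0 Z=0
after  6: r0=0xdb r1=0x67 r2=0xcf r3=0x68 r4=0xff  N=1 Z=0
after  7: r0=0xdb r1=0x67 r2=0xdb r3=0x68 r4=0xff  N=1 Z=0
after  8: r0=0xdb r1=0x67 r2=0xdb r3=0x68 r4=0xfb  N=1 Z=0
after  9: r0=0x00 r1=0x67 r2=0xdb r3=0x68 r4=0xfb  N=0 Z=1
after 10: r0=0x00 r1=0x67 r2=0xdb r3=0xbc r4=0xfb  N=1 Z=0
after 11: r0=0x00 r1=0x67 r2=0x00 r3=0xbc r4=0xfb  N=1 Z=0
after 12: r0=0x00 r1=0x67 r2=0x00 r3=0xfb r4=0xfb  N=1 Z=0
-- IRQ taken; context saved, return-PC = 13 --
mismatch: r0: reported 0x04 vs actual 0x00

BAD = r0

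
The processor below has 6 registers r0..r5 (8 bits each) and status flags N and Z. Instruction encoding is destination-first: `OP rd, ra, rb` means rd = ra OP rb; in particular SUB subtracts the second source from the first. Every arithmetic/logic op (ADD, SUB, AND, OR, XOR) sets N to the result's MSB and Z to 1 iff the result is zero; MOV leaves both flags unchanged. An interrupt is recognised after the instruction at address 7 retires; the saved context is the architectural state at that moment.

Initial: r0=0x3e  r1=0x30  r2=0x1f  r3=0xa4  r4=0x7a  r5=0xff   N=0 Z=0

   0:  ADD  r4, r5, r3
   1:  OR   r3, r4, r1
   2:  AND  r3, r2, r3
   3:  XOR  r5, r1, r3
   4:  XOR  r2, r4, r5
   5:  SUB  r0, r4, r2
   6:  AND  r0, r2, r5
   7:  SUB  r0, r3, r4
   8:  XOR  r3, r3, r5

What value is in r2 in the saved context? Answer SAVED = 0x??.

SAVED = 0x80

after  0: r0=0x3e r1=0x30 r2=0x1f r3=0xa4 r4=0xa3 r5=0xff  N=1 Z=0
after  1: r0=0x3e r1=0x30 r2=0x1f r3=0xb3 r4=0xa3 r5=0xff  N=1 Z=0
after  2: r0=0x3e r1=0x30 r2=0x1f r3=0x13 r4=0xa3 r5=0xff  N=0 Z=0
after  3: r0=0x3e r1=0x30 r2=0x1f r3=0x13 r4=0xa3 r5=0x23  N=0 Z=0
after  4: r0=0x3e r1=0x30 r2=0x80 r3=0x13 r4=0xa3 r5=0x23  N=1 Z=0
after  5: r0=0x23 r1=0x30 r2=0x80 r3=0x13 r4=0xa3 r5=0x23  N=0 Z=0
after  6: r0=0x00 r1=0x30 r2=0x80 r3=0x13 r4=0xa3 r5=0x23  N=0 Z=1
after  7: r0=0x70 r1=0x30 r2=0x80 r3=0x13 r4=0xa3 r5=0x23  N=0 Z=0
-- IRQ taken; context saved, return-PC = 8 --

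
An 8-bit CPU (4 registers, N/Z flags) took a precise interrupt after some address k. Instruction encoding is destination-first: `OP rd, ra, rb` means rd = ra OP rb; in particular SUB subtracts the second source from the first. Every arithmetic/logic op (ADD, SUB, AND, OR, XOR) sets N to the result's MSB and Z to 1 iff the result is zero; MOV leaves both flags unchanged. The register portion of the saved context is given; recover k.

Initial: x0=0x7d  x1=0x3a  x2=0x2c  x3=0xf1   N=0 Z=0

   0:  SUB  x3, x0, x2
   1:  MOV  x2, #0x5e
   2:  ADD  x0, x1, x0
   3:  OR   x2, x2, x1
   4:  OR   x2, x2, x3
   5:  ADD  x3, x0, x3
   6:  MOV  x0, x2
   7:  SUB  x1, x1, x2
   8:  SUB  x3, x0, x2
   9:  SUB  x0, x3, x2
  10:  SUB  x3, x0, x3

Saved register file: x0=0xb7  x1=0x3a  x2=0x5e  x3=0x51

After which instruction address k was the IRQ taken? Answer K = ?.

after  0: x0=0x7d x1=0x3a x2=0x2c x3=0x51  N=0 Z=0
after  1: x0=0x7d x1=0x3a x2=0x5e x3=0x51  N=0 Z=0
after  2: x0=0xb7 x1=0x3a x2=0x5e x3=0x51  N=1 Z=0
-- IRQ taken; context saved, return-PC = 3 --

K = 2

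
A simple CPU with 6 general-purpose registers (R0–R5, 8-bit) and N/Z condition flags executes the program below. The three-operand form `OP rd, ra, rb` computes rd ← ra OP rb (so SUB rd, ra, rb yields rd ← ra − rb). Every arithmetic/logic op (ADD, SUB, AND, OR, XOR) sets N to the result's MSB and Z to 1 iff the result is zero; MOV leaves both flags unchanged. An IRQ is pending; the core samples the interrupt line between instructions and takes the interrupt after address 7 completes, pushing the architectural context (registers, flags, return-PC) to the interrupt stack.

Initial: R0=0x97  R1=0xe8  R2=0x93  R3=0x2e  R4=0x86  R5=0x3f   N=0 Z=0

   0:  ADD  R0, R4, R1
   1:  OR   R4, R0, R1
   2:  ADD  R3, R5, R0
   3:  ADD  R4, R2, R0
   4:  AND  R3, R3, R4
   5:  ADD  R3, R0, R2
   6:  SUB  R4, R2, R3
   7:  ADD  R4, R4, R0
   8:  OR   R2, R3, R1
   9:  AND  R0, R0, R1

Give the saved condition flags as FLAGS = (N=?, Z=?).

after  0: R0=0x6e R1=0xe8 R2=0x93 R3=0x2e R4=0x86 R5=0x3f  N=0 Z=0
after  1: R0=0x6e R1=0xe8 R2=0x93 R3=0x2e R4=0xee R5=0x3f  N=1 Z=0
after  2: R0=0x6e R1=0xe8 R2=0x93 R3=0xad R4=0xee R5=0x3f  N=1 Z=0
after  3: R0=0x6e R1=0xe8 R2=0x93 R3=0xad R4=0x01 R5=0x3f  N=0 Z=0
after  4: R0=0x6e R1=0xe8 R2=0x93 R3=0x01 R4=0x01 R5=0x3f  N=0 Z=0
after  5: R0=0x6e R1=0xe8 R2=0x93 R3=0x01 R4=0x01 R5=0x3f  N=0 Z=0
after  6: R0=0x6e R1=0xe8 R2=0x93 R3=0x01 R4=0x92 R5=0x3f  N=1 Z=0
after  7: R0=0x6e R1=0xe8 R2=0x93 R3=0x01 R4=0x00 R5=0x3f  N=0 Z=1
-- IRQ taken; context saved, return-PC = 8 --

FLAGS = (N=0, Z=1)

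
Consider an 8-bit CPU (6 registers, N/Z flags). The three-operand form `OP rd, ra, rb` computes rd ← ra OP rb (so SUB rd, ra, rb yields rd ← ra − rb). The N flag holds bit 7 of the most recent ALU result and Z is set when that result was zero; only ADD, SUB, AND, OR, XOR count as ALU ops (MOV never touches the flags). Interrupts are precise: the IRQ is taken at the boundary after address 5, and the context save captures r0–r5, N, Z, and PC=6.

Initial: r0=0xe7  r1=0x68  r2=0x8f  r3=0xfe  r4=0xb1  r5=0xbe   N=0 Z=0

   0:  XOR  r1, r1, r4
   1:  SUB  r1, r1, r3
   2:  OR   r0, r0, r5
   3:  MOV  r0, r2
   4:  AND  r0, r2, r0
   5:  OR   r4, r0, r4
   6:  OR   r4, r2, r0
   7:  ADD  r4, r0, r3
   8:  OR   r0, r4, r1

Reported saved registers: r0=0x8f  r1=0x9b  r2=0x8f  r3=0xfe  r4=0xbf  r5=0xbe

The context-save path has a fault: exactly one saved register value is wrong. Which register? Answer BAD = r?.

BAD = r1

after  0: r0=0xe7 r1=0xd9 r2=0x8f r3=0xfe r4=0xb1 r5=0xbe  N=1 Z=0
after  1: r0=0xe7 r1=0xdb r2=0x8f r3=0xfe r4=0xb1 r5=0xbe  N=1 Z=0
after  2: r0=0xff r1=0xdb r2=0x8f r3=0xfe r4=0xb1 r5=0xbe  N=1 Z=0
after  3: r0=0x8f r1=0xdb r2=0x8f r3=0xfe r4=0xb1 r5=0xbe  N=1 Z=0
after  4: r0=0x8f r1=0xdb r2=0x8f r3=0xfe r4=0xb1 r5=0xbe  N=1 Z=0
after  5: r0=0x8f r1=0xdb r2=0x8f r3=0xfe r4=0xbf r5=0xbe  N=1 Z=0
-- IRQ taken; context saved, return-PC = 6 --
mismatch: r1: reported 0x9b vs actual 0xdb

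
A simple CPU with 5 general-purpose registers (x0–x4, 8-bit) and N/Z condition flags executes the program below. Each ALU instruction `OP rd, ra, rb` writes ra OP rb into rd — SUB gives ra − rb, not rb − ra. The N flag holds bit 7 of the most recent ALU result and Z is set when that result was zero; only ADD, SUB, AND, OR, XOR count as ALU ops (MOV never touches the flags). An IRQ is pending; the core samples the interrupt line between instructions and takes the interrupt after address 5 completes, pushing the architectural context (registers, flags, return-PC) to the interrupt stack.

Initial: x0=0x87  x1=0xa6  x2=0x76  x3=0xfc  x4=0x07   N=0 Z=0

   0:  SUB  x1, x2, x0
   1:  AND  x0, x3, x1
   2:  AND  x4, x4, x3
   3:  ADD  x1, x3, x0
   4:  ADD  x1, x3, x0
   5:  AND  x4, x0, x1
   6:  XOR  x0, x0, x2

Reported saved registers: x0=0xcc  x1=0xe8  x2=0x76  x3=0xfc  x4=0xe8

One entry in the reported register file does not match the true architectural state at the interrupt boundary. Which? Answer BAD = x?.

BAD = x0

after  0: x0=0x87 x1=0xef x2=0x76 x3=0xfc x4=0x07  N=1 Z=0
after  1: x0=0xec x1=0xef x2=0x76 x3=0xfc x4=0x07  N=1 Z=0
after  2: x0=0xec x1=0xef x2=0x76 x3=0xfc x4=0x04  N=0 Z=0
after  3: x0=0xec x1=0xe8 x2=0x76 x3=0xfc x4=0x04  N=1 Z=0
after  4: x0=0xec x1=0xe8 x2=0x76 x3=0xfc x4=0x04  N=1 Z=0
after  5: x0=0xec x1=0xe8 x2=0x76 x3=0xfc x4=0xe8  N=1 Z=0
-- IRQ taken; context saved, return-PC = 6 --
mismatch: x0: reported 0xcc vs actual 0xec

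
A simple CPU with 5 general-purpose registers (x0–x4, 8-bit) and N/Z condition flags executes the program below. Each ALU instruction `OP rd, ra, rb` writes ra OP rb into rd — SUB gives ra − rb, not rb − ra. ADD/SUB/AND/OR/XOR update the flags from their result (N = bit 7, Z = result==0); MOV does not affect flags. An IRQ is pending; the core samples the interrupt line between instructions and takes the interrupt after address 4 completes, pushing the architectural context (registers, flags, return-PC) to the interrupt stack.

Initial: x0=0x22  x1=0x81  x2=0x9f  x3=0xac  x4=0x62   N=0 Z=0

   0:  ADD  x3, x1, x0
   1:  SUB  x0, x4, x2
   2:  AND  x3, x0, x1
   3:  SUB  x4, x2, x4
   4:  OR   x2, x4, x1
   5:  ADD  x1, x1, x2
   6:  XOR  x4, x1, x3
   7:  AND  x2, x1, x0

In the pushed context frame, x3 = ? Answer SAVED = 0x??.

SAVED = 0x81

after  0: x0=0x22 x1=0x81 x2=0x9f x3=0xa3 x4=0x62  N=1 Z=0
after  1: x0=0xc3 x1=0x81 x2=0x9f x3=0xa3 x4=0x62  N=1 Z=0
after  2: x0=0xc3 x1=0x81 x2=0x9f x3=0x81 x4=0x62  N=1 Z=0
after  3: x0=0xc3 x1=0x81 x2=0x9f x3=0x81 x4=0x3d  N=0 Z=0
after  4: x0=0xc3 x1=0x81 x2=0xbd x3=0x81 x4=0x3d  N=1 Z=0
-- IRQ taken; context saved, return-PC = 5 --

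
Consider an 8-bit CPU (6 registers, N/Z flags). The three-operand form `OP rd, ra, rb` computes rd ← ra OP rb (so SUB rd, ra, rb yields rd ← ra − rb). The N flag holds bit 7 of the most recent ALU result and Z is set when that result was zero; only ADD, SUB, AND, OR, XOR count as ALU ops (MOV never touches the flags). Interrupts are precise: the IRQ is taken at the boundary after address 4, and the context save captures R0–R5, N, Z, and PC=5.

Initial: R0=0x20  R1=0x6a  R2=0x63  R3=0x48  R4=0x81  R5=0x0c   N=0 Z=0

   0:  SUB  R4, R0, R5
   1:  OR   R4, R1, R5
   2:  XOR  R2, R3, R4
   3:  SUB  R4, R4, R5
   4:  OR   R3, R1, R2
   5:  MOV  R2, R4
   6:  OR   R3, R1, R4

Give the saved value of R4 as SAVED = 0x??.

after  0: R0=0x20 R1=0x6a R2=0x63 R3=0x48 R4=0x14 R5=0x0c  N=0 Z=0
after  1: R0=0x20 R1=0x6a R2=0x63 R3=0x48 R4=0x6e R5=0x0c  N=0 Z=0
after  2: R0=0x20 R1=0x6a R2=0x26 R3=0x48 R4=0x6e R5=0x0c  N=0 Z=0
after  3: R0=0x20 R1=0x6a R2=0x26 R3=0x48 R4=0x62 R5=0x0c  N=0 Z=0
after  4: R0=0x20 R1=0x6a R2=0x26 R3=0x6e R4=0x62 R5=0x0c  N=0 Z=0
-- IRQ taken; context saved, return-PC = 5 --

SAVED = 0x62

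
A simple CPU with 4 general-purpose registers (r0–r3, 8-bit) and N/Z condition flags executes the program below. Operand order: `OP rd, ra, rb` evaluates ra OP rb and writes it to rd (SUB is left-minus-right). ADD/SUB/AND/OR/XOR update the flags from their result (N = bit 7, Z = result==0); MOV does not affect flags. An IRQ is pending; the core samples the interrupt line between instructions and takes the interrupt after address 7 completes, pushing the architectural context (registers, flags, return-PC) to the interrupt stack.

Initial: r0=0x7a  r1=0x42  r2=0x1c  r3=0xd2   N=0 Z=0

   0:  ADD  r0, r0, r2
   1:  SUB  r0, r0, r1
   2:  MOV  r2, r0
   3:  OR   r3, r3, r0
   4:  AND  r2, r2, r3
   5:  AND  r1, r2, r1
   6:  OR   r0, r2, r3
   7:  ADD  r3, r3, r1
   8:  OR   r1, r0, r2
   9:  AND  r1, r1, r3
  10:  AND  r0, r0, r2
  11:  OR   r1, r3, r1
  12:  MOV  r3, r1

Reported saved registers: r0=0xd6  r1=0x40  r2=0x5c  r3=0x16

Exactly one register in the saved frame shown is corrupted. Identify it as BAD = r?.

after  0: r0=0x96 r1=0x42 r2=0x1c r3=0xd2  N=1 Z=0
after  1: r0=0x54 r1=0x42 r2=0x1c r3=0xd2  N=0 Z=0
after  2: r0=0x54 r1=0x42 r2=0x54 r3=0xd2  N=0 Z=0
after  3: r0=0x54 r1=0x42 r2=0x54 r3=0xd6  N=1 Z=0
after  4: r0=0x54 r1=0x42 r2=0x54 r3=0xd6  N=0 Z=0
after  5: r0=0x54 r1=0x40 r2=0x54 r3=0xd6  N=0 Z=0
after  6: r0=0xd6 r1=0x40 r2=0x54 r3=0xd6  N=1 Z=0
after  7: r0=0xd6 r1=0x40 r2=0x54 r3=0x16  N=0 Z=0
-- IRQ taken; context saved, return-PC = 8 --
mismatch: r2: reported 0x5c vs actual 0x54

BAD = r2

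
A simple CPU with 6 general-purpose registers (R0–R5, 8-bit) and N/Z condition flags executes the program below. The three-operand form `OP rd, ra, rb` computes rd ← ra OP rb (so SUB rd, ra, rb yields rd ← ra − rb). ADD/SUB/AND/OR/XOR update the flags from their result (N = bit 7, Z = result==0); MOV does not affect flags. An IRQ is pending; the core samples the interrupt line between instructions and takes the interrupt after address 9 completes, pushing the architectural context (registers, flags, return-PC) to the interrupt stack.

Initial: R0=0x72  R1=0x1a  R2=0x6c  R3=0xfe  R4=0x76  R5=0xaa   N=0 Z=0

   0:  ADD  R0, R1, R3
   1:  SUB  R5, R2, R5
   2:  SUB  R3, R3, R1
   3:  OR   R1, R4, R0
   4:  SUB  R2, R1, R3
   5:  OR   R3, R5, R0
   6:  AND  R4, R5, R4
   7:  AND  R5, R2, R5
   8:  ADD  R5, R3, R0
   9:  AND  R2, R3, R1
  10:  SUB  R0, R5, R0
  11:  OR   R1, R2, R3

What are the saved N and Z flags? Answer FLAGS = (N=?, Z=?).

after  0: R0=0x18 R1=0x1a R2=0x6c R3=0xfe R4=0x76 R5=0xaa  N=0 Z=0
after  1: R0=0x18 R1=0x1a R2=0x6c R3=0xfe R4=0x76 R5=0xc2  N=1 Z=0
after  2: R0=0x18 R1=0x1a R2=0x6c R3=0xe4 R4=0x76 R5=0xc2  N=1 Z=0
after  3: R0=0x18 R1=0x7e R2=0x6c R3=0xe4 R4=0x76 R5=0xc2  N=0 Z=0
after  4: R0=0x18 R1=0x7e R2=0x9a R3=0xe4 R4=0x76 R5=0xc2  N=1 Z=0
after  5: R0=0x18 R1=0x7e R2=0x9a R3=0xda R4=0x76 R5=0xc2  N=1 Z=0
after  6: R0=0x18 R1=0x7e R2=0x9a R3=0xda R4=0x42 R5=0xc2  N=0 Z=0
after  7: R0=0x18 R1=0x7e R2=0x9a R3=0xda R4=0x42 R5=0x82  N=1 Z=0
after  8: R0=0x18 R1=0x7e R2=0x9a R3=0xda R4=0x42 R5=0xf2  N=1 Z=0
after  9: R0=0x18 R1=0x7e R2=0x5a R3=0xda R4=0x42 R5=0xf2  N=0 Z=0
-- IRQ taken; context saved, return-PC = 10 --

FLAGS = (N=0, Z=0)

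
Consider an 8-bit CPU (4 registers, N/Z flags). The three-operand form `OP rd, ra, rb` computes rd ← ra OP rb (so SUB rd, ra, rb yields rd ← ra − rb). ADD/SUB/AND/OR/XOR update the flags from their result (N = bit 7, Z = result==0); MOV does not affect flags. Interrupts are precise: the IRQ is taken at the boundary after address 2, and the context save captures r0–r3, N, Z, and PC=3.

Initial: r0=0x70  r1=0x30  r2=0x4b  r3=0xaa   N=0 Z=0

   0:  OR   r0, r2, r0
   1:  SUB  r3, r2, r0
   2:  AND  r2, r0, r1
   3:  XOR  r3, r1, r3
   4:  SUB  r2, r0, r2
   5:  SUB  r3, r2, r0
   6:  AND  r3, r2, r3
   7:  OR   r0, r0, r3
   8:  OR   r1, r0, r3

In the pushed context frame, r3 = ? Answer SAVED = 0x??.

SAVED = 0xd0

after  0: r0=0x7b r1=0x30 r2=0x4b r3=0xaa  N=0 Z=0
after  1: r0=0x7b r1=0x30 r2=0x4b r3=0xd0  N=1 Z=0
after  2: r0=0x7b r1=0x30 r2=0x30 r3=0xd0  N=0 Z=0
-- IRQ taken; context saved, return-PC = 3 --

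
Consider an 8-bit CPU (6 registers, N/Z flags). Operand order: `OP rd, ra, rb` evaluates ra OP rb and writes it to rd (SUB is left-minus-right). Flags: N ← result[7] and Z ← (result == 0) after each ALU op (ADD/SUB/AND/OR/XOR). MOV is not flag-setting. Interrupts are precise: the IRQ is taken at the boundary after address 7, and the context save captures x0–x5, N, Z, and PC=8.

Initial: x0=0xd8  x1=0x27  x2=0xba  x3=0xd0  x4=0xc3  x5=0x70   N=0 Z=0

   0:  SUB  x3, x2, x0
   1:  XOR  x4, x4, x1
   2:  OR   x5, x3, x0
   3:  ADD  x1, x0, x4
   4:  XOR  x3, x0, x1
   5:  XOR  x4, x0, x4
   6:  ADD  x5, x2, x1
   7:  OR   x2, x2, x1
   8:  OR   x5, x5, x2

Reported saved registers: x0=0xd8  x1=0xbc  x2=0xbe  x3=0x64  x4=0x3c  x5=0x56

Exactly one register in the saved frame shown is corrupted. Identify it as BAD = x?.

BAD = x5

after  0: x0=0xd8 x1=0x27 x2=0xba x3=0xe2 x4=0xc3 x5=0x70  N=1 Z=0
after  1: x0=0xd8 x1=0x27 x2=0xba x3=0xe2 x4=0xe4 x5=0x70  N=1 Z=0
after  2: x0=0xd8 x1=0x27 x2=0xba x3=0xe2 x4=0xe4 x5=0xfa  N=1 Z=0
after  3: x0=0xd8 x1=0xbc x2=0xba x3=0xe2 x4=0xe4 x5=0xfa  N=1 Z=0
after  4: x0=0xd8 x1=0xbc x2=0xba x3=0x64 x4=0xe4 x5=0xfa  N=0 Z=0
after  5: x0=0xd8 x1=0xbc x2=0xba x3=0x64 x4=0x3c x5=0xfa  N=0 Z=0
after  6: x0=0xd8 x1=0xbc x2=0xba x3=0x64 x4=0x3c x5=0x76  N=0 Z=0
after  7: x0=0xd8 x1=0xbc x2=0xbe x3=0x64 x4=0x3c x5=0x76  N=1 Z=0
-- IRQ taken; context saved, return-PC = 8 --
mismatch: x5: reported 0x56 vs actual 0x76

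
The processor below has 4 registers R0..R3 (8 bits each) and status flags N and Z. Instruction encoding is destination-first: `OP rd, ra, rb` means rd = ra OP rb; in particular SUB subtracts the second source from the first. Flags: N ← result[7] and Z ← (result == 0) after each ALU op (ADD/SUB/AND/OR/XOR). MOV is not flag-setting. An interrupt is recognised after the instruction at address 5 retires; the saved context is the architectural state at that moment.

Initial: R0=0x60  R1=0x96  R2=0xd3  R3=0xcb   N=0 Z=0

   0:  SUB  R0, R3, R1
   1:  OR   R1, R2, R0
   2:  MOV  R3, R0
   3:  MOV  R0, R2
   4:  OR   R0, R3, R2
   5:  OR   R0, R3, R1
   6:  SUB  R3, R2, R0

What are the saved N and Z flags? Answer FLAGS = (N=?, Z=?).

FLAGS = (N=1, Z=0)

after  0: R0=0x35 R1=0x96 R2=0xd3 R3=0xcb  N=0 Z=0
after  1: R0=0x35 R1=0xf7 R2=0xd3 R3=0xcb  N=1 Z=0
after  2: R0=0x35 R1=0xf7 R2=0xd3 R3=0x35  N=1 Z=0
after  3: R0=0xd3 R1=0xf7 R2=0xd3 R3=0x35  N=1 Z=0
after  4: R0=0xf7 R1=0xf7 R2=0xd3 R3=0x35  N=1 Z=0
after  5: R0=0xf7 R1=0xf7 R2=0xd3 R3=0x35  N=1 Z=0
-- IRQ taken; context saved, return-PC = 6 --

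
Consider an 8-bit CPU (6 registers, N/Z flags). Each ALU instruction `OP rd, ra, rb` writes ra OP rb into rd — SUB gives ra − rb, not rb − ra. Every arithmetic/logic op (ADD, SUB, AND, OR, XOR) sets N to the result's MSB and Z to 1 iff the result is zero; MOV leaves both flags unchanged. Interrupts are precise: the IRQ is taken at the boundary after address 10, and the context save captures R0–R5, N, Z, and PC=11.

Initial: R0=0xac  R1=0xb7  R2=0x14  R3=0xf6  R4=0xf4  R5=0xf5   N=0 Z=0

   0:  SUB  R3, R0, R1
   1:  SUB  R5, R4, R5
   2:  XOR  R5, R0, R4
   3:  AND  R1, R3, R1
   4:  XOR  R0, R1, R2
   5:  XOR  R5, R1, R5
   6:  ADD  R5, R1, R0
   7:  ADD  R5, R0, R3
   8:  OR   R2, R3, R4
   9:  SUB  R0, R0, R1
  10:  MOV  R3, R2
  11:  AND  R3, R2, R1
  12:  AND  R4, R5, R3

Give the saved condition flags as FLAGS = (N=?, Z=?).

after  0: R0=0xac R1=0xb7 R2=0x14 R3=0xf5 R4=0xf4 R5=0xf5  N=1 Z=0
after  1: R0=0xac R1=0xb7 R2=0x14 R3=0xf5 R4=0xf4 R5=0xff  N=1 Z=0
after  2: R0=0xac R1=0xb7 R2=0x14 R3=0xf5 R4=0xf4 R5=0x58  N=0 Z=0
after  3: R0=0xac R1=0xb5 R2=0x14 R3=0xf5 R4=0xf4 R5=0x58  N=1 Z=0
after  4: R0=0xa1 R1=0xb5 R2=0x14 R3=0xf5 R4=0xf4 R5=0x58  N=1 Z=0
after  5: R0=0xa1 R1=0xb5 R2=0x14 R3=0xf5 R4=0xf4 R5=0xed  N=1 Z=0
after  6: R0=0xa1 R1=0xb5 R2=0x14 R3=0xf5 R4=0xf4 R5=0x56  N=0 Z=0
after  7: R0=0xa1 R1=0xb5 R2=0x14 R3=0xf5 R4=0xf4 R5=0x96  N=1 Z=0
after  8: R0=0xa1 R1=0xb5 R2=0xf5 R3=0xf5 R4=0xf4 R5=0x96  N=1 Z=0
after  9: R0=0xec R1=0xb5 R2=0xf5 R3=0xf5 R4=0xf4 R5=0x96  N=1 Z=0
after 10: R0=0xec R1=0xb5 R2=0xf5 R3=0xf5 R4=0xf4 R5=0x96  N=1 Z=0
-- IRQ taken; context saved, return-PC = 11 --

FLAGS = (N=1, Z=0)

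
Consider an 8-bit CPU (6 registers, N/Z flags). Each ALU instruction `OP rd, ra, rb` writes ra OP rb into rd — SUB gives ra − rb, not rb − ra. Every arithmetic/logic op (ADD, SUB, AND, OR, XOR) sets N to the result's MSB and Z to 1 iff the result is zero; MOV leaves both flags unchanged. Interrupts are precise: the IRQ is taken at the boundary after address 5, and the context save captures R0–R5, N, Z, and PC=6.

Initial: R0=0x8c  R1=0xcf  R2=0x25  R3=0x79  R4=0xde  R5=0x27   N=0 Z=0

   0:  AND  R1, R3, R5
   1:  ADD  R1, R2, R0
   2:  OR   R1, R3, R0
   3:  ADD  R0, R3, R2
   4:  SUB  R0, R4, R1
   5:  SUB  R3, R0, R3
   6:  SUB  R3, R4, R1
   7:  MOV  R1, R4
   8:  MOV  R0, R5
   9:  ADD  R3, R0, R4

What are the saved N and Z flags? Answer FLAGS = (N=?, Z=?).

FLAGS = (N=0, Z=0)

after  0: R0=0x8c R1=0x21 R2=0x25 R3=0x79 R4=0xde R5=0x27  N=0 Z=0
after  1: R0=0x8c R1=0xb1 R2=0x25 R3=0x79 R4=0xde R5=0x27  N=1 Z=0
after  2: R0=0x8c R1=0xfd R2=0x25 R3=0x79 R4=0xde R5=0x27  N=1 Z=0
after  3: R0=0x9e R1=0xfd R2=0x25 R3=0x79 R4=0xde R5=0x27  N=1 Z=0
after  4: R0=0xe1 R1=0xfd R2=0x25 R3=0x79 R4=0xde R5=0x27  N=1 Z=0
after  5: R0=0xe1 R1=0xfd R2=0x25 R3=0x68 R4=0xde R5=0x27  N=0 Z=0
-- IRQ taken; context saved, return-PC = 6 --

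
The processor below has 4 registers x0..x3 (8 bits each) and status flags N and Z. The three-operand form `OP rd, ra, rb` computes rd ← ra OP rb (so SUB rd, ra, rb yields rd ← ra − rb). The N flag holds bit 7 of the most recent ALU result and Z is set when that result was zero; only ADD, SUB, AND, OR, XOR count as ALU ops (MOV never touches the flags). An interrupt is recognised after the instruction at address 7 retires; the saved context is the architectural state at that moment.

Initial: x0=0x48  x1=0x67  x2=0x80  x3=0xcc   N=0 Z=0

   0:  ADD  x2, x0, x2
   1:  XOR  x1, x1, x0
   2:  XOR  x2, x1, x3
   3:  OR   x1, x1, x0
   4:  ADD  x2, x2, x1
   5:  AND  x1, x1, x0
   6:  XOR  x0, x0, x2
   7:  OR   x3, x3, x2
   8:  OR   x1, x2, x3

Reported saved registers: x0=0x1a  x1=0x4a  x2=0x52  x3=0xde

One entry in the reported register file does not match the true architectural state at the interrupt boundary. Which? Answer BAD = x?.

after  0: x0=0x48 x1=0x67 x2=0xc8 x3=0xcc  N=1 Z=0
after  1: x0=0x48 x1=0x2f x2=0xc8 x3=0xcc  N=0 Z=0
after  2: x0=0x48 x1=0x2f x2=0xe3 x3=0xcc  N=1 Z=0
after  3: x0=0x48 x1=0x6f x2=0xe3 x3=0xcc  N=0 Z=0
after  4: x0=0x48 x1=0x6f x2=0x52 x3=0xcc  N=0 Z=0
after  5: x0=0x48 x1=0x48 x2=0x52 x3=0xcc  N=0 Z=0
after  6: x0=0x1a x1=0x48 x2=0x52 x3=0xcc  N=0 Z=0
after  7: x0=0x1a x1=0x48 x2=0x52 x3=0xde  N=1 Z=0
-- IRQ taken; context saved, return-PC = 8 --
mismatch: x1: reported 0x4a vs actual 0x48

BAD = x1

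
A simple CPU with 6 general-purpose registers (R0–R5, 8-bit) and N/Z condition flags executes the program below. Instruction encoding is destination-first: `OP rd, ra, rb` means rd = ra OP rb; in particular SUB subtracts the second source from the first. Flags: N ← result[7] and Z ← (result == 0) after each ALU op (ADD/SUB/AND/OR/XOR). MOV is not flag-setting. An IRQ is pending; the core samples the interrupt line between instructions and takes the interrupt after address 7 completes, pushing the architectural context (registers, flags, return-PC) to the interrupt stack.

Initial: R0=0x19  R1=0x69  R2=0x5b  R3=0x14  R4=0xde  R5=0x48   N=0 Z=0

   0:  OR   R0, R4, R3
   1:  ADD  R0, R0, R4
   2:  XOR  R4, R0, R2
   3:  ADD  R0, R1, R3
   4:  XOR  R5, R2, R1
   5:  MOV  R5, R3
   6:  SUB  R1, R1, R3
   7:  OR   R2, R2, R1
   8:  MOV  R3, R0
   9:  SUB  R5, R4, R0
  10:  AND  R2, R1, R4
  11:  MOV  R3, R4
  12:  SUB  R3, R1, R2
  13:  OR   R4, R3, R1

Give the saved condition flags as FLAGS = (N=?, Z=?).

after  0: R0=0xde R1=0x69 R2=0x5b R3=0x14 R4=0xde R5=0x48  N=1 Z=0
after  1: R0=0xbc R1=0x69 R2=0x5b R3=0x14 R4=0xde R5=0x48  N=1 Z=0
after  2: R0=0xbc R1=0x69 R2=0x5b R3=0x14 R4=0xe7 R5=0x48  N=1 Z=0
after  3: R0=0x7d R1=0x69 R2=0x5b R3=0x14 R4=0xe7 R5=0x48  N=0 Z=0
after  4: R0=0x7d R1=0x69 R2=0x5b R3=0x14 R4=0xe7 R5=0x32  N=0 Z=0
after  5: R0=0x7d R1=0x69 R2=0x5b R3=0x14 R4=0xe7 R5=0x14  N=0 Z=0
after  6: R0=0x7d R1=0x55 R2=0x5b R3=0x14 R4=0xe7 R5=0x14  N=0 Z=0
after  7: R0=0x7d R1=0x55 R2=0x5f R3=0x14 R4=0xe7 R5=0x14  N=0 Z=0
-- IRQ taken; context saved, return-PC = 8 --

FLAGS = (N=0, Z=0)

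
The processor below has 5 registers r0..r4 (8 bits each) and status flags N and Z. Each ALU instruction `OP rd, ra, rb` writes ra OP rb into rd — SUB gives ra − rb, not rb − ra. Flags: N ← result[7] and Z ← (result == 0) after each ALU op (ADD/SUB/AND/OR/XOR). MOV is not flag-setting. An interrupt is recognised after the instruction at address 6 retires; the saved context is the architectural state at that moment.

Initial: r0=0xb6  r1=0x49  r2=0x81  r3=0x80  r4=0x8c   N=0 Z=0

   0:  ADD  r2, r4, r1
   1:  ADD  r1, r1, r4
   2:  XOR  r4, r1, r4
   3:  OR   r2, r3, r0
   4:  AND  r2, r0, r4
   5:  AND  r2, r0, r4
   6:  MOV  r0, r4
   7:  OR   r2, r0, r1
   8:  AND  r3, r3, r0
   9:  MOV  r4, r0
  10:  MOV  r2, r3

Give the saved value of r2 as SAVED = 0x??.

after  0: r0=0xb6 r1=0x49 r2=0xd5 r3=0x80 r4=0x8c  N=1 Z=0
after  1: r0=0xb6 r1=0xd5 r2=0xd5 r3=0x80 r4=0x8c  N=1 Z=0
after  2: r0=0xb6 r1=0xd5 r2=0xd5 r3=0x80 r4=0x59  N=0 Z=0
after  3: r0=0xb6 r1=0xd5 r2=0xb6 r3=0x80 r4=0x59  N=1 Z=0
after  4: r0=0xb6 r1=0xd5 r2=0x10 r3=0x80 r4=0x59  N=0 Z=0
after  5: r0=0xb6 r1=0xd5 r2=0x10 r3=0x80 r4=0x59  N=0 Z=0
after  6: r0=0x59 r1=0xd5 r2=0x10 r3=0x80 r4=0x59  N=0 Z=0
-- IRQ taken; context saved, return-PC = 7 --

SAVED = 0x10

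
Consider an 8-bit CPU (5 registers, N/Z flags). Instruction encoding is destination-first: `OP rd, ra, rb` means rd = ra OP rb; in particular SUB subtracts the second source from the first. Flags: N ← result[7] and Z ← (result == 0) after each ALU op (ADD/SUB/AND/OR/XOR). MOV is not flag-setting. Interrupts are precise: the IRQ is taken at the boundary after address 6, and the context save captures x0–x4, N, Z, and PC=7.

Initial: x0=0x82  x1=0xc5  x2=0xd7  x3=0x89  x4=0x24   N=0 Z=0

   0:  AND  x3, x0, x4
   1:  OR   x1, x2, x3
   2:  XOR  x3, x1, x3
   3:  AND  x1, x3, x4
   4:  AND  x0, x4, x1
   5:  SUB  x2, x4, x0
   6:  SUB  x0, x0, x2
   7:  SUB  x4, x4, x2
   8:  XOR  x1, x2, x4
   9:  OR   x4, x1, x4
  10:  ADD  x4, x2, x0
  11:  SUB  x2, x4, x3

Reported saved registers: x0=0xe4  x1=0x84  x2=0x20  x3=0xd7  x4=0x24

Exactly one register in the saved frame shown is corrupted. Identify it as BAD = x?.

BAD = x1

after  0: x0=0x82 x1=0xc5 x2=0xd7 x3=0x00 x4=0x24  N=0 Z=1
after  1: x0=0x82 x1=0xd7 x2=0xd7 x3=0x00 x4=0x24  N=1 Z=0
after  2: x0=0x82 x1=0xd7 x2=0xd7 x3=0xd7 x4=0x24  N=1 Z=0
after  3: x0=0x82 x1=0x04 x2=0xd7 x3=0xd7 x4=0x24  N=0 Z=0
after  4: x0=0x04 x1=0x04 x2=0xd7 x3=0xd7 x4=0x24  N=0 Z=0
after  5: x0=0x04 x1=0x04 x2=0x20 x3=0xd7 x4=0x24  N=0 Z=0
after  6: x0=0xe4 x1=0x04 x2=0x20 x3=0xd7 x4=0x24  N=1 Z=0
-- IRQ taken; context saved, return-PC = 7 --
mismatch: x1: reported 0x84 vs actual 0x04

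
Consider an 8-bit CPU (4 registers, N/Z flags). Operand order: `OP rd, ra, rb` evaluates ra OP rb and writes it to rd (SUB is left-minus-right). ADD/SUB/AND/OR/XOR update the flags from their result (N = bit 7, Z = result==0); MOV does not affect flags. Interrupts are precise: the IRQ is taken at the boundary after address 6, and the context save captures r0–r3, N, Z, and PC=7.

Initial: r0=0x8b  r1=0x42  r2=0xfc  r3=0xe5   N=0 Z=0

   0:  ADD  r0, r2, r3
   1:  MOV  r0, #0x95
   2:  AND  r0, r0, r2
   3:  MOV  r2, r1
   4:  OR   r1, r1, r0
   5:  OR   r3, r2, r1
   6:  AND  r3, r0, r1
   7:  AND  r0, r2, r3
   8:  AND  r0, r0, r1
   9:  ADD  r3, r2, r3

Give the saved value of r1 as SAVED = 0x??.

SAVED = 0xd6

after  0: r0=0xe1 r1=0x42 r2=0xfc r3=0xe5  N=1 Z=0
after  1: r0=0x95 r1=0x42 r2=0xfc r3=0xe5  N=1 Z=0
after  2: r0=0x94 r1=0x42 r2=0xfc r3=0xe5  N=1 Z=0
after  3: r0=0x94 r1=0x42 r2=0x42 r3=0xe5  N=1 Z=0
after  4: r0=0x94 r1=0xd6 r2=0x42 r3=0xe5  N=1 Z=0
after  5: r0=0x94 r1=0xd6 r2=0x42 r3=0xd6  N=1 Z=0
after  6: r0=0x94 r1=0xd6 r2=0x42 r3=0x94  N=1 Z=0
-- IRQ taken; context saved, return-PC = 7 --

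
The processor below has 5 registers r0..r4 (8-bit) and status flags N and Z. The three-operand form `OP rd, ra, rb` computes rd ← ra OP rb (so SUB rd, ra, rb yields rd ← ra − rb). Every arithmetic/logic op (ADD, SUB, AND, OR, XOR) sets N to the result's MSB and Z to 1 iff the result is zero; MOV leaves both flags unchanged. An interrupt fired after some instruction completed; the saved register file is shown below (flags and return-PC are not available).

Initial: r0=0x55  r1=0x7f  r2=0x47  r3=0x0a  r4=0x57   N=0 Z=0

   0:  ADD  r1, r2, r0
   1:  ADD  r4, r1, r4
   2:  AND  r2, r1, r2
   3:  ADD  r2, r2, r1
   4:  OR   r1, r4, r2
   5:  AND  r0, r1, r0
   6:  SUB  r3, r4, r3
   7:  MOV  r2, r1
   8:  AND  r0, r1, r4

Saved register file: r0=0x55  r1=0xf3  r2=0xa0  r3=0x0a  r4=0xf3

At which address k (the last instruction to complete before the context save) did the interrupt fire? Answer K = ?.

K = 4

after  0: r0=0x55 r1=0x9c r2=0x47 r3=0x0a r4=0x57  N=1 Z=0
after  1: r0=0x55 r1=0x9c r2=0x47 r3=0x0a r4=0xf3  N=1 Z=0
after  2: r0=0x55 r1=0x9c r2=0x04 r3=0x0a r4=0xf3  N=0 Z=0
after  3: r0=0x55 r1=0x9c r2=0xa0 r3=0x0a r4=0xf3  N=1 Z=0
after  4: r0=0x55 r1=0xf3 r2=0xa0 r3=0x0a r4=0xf3  N=1 Z=0
-- IRQ taken; context saved, return-PC = 5 --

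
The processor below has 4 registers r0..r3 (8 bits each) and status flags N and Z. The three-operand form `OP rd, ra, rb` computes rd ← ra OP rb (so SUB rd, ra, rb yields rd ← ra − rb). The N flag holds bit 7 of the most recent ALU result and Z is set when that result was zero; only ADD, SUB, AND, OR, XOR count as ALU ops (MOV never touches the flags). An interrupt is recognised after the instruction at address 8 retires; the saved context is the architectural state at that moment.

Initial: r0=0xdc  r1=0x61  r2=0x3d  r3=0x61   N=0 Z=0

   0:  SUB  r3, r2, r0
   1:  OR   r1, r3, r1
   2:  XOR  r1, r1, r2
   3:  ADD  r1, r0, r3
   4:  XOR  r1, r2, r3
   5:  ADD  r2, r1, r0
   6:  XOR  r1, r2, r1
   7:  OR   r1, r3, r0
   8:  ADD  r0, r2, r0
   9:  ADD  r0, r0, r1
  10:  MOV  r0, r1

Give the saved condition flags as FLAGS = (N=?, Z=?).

FLAGS = (N=0, Z=0)

after  0: r0=0xdc r1=0x61 r2=0x3d r3=0x61  N=0 Z=0
after  1: r0=0xdc r1=0x61 r2=0x3d r3=0x61  N=0 Z=0
after  2: r0=0xdc r1=0x5c r2=0x3d r3=0x61  N=0 Z=0
after  3: r0=0xdc r1=0x3d r2=0x3d r3=0x61  N=0 Z=0
after  4: r0=0xdc r1=0x5c r2=0x3d r3=0x61  N=0 Z=0
after  5: r0=0xdc r1=0x5c r2=0x38 r3=0x61  N=0 Z=0
after  6: r0=0xdc r1=0x64 r2=0x38 r3=0x61  N=0 Z=0
after  7: r0=0xdc r1=0xfd r2=0x38 r3=0x61  N=1 Z=0
after  8: r0=0x14 r1=0xfd r2=0x38 r3=0x61  N=0 Z=0
-- IRQ taken; context saved, return-PC = 9 --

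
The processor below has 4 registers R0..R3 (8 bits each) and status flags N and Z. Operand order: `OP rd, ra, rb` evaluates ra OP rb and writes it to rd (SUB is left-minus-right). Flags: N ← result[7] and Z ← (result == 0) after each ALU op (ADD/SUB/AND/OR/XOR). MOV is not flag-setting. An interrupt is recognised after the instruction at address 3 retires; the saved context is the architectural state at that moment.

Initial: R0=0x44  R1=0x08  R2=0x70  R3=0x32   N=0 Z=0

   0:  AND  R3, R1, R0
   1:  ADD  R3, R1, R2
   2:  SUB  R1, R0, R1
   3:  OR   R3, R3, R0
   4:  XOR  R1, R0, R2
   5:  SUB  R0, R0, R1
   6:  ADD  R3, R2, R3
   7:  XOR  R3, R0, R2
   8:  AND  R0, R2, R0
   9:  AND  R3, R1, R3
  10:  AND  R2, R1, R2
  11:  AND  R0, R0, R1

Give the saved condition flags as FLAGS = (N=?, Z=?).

after  0: R0=0x44 R1=0x08 R2=0x70 R3=0x00  N=0 Z=1
after  1: R0=0x44 R1=0x08 R2=0x70 R3=0x78  N=0 Z=0
after  2: R0=0x44 R1=0x3c R2=0x70 R3=0x78  N=0 Z=0
after  3: R0=0x44 R1=0x3c R2=0x70 R3=0x7c  N=0 Z=0
-- IRQ taken; context saved, return-PC = 4 --

FLAGS = (N=0, Z=0)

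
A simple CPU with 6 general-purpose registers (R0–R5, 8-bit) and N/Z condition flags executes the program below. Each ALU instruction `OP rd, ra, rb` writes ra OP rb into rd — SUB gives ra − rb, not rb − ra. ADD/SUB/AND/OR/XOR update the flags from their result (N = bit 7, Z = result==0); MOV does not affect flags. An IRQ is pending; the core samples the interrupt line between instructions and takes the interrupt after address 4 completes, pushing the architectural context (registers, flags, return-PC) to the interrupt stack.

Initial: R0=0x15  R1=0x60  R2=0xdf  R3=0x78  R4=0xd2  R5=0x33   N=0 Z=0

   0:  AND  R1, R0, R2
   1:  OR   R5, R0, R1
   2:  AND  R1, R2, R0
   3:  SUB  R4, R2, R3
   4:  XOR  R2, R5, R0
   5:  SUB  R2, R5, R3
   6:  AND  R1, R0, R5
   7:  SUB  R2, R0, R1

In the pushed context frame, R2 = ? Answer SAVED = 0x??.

after  0: R0=0x15 R1=0x15 R2=0xdf R3=0x78 R4=0xd2 R5=0x33  N=0 Z=0
after  1: R0=0x15 R1=0x15 R2=0xdf R3=0x78 R4=0xd2 R5=0x15  N=0 Z=0
after  2: R0=0x15 R1=0x15 R2=0xdf R3=0x78 R4=0xd2 R5=0x15  N=0 Z=0
after  3: R0=0x15 R1=0x15 R2=0xdf R3=0x78 R4=0x67 R5=0x15  N=0 Z=0
after  4: R0=0x15 R1=0x15 R2=0x00 R3=0x78 R4=0x67 R5=0x15  N=0 Z=1
-- IRQ taken; context saved, return-PC = 5 --

SAVED = 0x00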